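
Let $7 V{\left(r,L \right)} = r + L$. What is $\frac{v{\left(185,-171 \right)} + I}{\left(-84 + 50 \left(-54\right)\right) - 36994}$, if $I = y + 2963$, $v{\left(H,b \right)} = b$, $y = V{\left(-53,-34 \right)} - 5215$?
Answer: $\frac{8524}{139223} \approx 0.061226$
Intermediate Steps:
$V{\left(r,L \right)} = \frac{L}{7} + \frac{r}{7}$ ($V{\left(r,L \right)} = \frac{r + L}{7} = \frac{L + r}{7} = \frac{L}{7} + \frac{r}{7}$)
$y = - \frac{36592}{7}$ ($y = \left(\frac{1}{7} \left(-34\right) + \frac{1}{7} \left(-53\right)\right) - 5215 = \left(- \frac{34}{7} - \frac{53}{7}\right) - 5215 = - \frac{87}{7} - 5215 = - \frac{36592}{7} \approx -5227.4$)
$I = - \frac{15851}{7}$ ($I = - \frac{36592}{7} + 2963 = - \frac{15851}{7} \approx -2264.4$)
$\frac{v{\left(185,-171 \right)} + I}{\left(-84 + 50 \left(-54\right)\right) - 36994} = \frac{-171 - \frac{15851}{7}}{\left(-84 + 50 \left(-54\right)\right) - 36994} = - \frac{17048}{7 \left(\left(-84 - 2700\right) - 36994\right)} = - \frac{17048}{7 \left(-2784 - 36994\right)} = - \frac{17048}{7 \left(-39778\right)} = \left(- \frac{17048}{7}\right) \left(- \frac{1}{39778}\right) = \frac{8524}{139223}$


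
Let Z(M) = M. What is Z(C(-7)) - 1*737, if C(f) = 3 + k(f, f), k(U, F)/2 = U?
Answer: -748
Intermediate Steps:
k(U, F) = 2*U
C(f) = 3 + 2*f
Z(C(-7)) - 1*737 = (3 + 2*(-7)) - 1*737 = (3 - 14) - 737 = -11 - 737 = -748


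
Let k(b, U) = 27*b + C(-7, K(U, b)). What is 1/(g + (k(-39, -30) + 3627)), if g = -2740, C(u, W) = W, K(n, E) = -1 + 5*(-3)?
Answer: -1/182 ≈ -0.0054945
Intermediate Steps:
K(n, E) = -16 (K(n, E) = -1 - 15 = -16)
k(b, U) = -16 + 27*b (k(b, U) = 27*b - 16 = -16 + 27*b)
1/(g + (k(-39, -30) + 3627)) = 1/(-2740 + ((-16 + 27*(-39)) + 3627)) = 1/(-2740 + ((-16 - 1053) + 3627)) = 1/(-2740 + (-1069 + 3627)) = 1/(-2740 + 2558) = 1/(-182) = -1/182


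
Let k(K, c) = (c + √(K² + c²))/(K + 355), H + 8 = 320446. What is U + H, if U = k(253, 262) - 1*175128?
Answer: 44174371/304 + √132653/608 ≈ 1.4531e+5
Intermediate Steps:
H = 320438 (H = -8 + 320446 = 320438)
k(K, c) = (c + √(K² + c²))/(355 + K)
U = -53238781/304 + √132653/608 (U = (262 + √(253² + 262²))/(355 + 253) - 1*175128 = (262 + √(64009 + 68644))/608 - 175128 = (262 + √132653)/608 - 175128 = (131/304 + √132653/608) - 175128 = -53238781/304 + √132653/608 ≈ -1.7513e+5)
U + H = (-53238781/304 + √132653/608) + 320438 = 44174371/304 + √132653/608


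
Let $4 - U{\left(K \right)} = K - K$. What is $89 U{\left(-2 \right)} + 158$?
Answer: $514$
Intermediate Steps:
$U{\left(K \right)} = 4$ ($U{\left(K \right)} = 4 - \left(K - K\right) = 4 - 0 = 4 + 0 = 4$)
$89 U{\left(-2 \right)} + 158 = 89 \cdot 4 + 158 = 356 + 158 = 514$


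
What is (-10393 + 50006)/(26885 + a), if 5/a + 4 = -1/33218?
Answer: 5263498149/3572124515 ≈ 1.4735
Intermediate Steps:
a = -166090/132873 (a = 5/(-4 - 1/33218) = 5/(-132873/33218) = 5*(-33218/132873) = -166090/132873 ≈ -1.2500)
(-10393 + 50006)/(26885 + a) = (-10393 + 50006)/(26885 - 166090/132873) = 39613/(3572124515/132873) = 39613*(132873/3572124515) = 5263498149/3572124515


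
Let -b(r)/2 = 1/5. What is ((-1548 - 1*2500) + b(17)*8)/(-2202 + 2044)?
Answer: 10128/395 ≈ 25.641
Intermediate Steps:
b(r) = -⅖ (b(r) = -2/5 = -2*⅕ = -⅖)
((-1548 - 1*2500) + b(17)*8)/(-2202 + 2044) = ((-1548 - 1*2500) - ⅖*8)/(-2202 + 2044) = ((-1548 - 2500) - 16/5)/(-158) = (-4048 - 16/5)*(-1/158) = -20256/5*(-1/158) = 10128/395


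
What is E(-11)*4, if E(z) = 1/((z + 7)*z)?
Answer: 1/11 ≈ 0.090909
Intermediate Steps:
E(z) = 1/(z*(7 + z)) (E(z) = 1/((7 + z)*z) = 1/(z*(7 + z)))
E(-11)*4 = (1/((-11)*(7 - 11)))*4 = -1/11/(-4)*4 = -1/11*(-¼)*4 = (1/44)*4 = 1/11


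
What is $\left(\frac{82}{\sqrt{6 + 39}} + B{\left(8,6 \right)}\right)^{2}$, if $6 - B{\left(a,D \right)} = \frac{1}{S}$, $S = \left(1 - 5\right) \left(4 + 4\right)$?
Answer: $\frac{8561581}{46080} + \frac{7913 \sqrt{5}}{120} \approx 333.25$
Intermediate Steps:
$S = -32$ ($S = \left(-4\right) 8 = -32$)
$B{\left(a,D \right)} = \frac{193}{32}$ ($B{\left(a,D \right)} = 6 - \frac{1}{-32} = 6 - - \frac{1}{32} = 6 + \frac{1}{32} = \frac{193}{32}$)
$\left(\frac{82}{\sqrt{6 + 39}} + B{\left(8,6 \right)}\right)^{2} = \left(\frac{82}{\sqrt{6 + 39}} + \frac{193}{32}\right)^{2} = \left(\frac{82}{\sqrt{45}} + \frac{193}{32}\right)^{2} = \left(\frac{82}{3 \sqrt{5}} + \frac{193}{32}\right)^{2} = \left(82 \frac{\sqrt{5}}{15} + \frac{193}{32}\right)^{2} = \left(\frac{82 \sqrt{5}}{15} + \frac{193}{32}\right)^{2} = \left(\frac{193}{32} + \frac{82 \sqrt{5}}{15}\right)^{2}$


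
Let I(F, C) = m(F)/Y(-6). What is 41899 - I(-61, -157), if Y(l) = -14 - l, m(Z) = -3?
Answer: 335189/8 ≈ 41899.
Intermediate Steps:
I(F, C) = 3/8 (I(F, C) = -3/(-14 - 1*(-6)) = -3/(-14 + 6) = -3/(-8) = -3*(-⅛) = 3/8)
41899 - I(-61, -157) = 41899 - 1*3/8 = 41899 - 3/8 = 335189/8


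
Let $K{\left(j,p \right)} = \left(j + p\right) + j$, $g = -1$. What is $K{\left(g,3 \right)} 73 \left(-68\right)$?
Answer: $-4964$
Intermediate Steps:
$K{\left(j,p \right)} = p + 2 j$
$K{\left(g,3 \right)} 73 \left(-68\right) = \left(3 + 2 \left(-1\right)\right) 73 \left(-68\right) = \left(3 - 2\right) 73 \left(-68\right) = 1 \cdot 73 \left(-68\right) = 73 \left(-68\right) = -4964$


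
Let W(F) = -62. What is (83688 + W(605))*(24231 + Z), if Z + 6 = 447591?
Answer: 39456084816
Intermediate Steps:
Z = 447585 (Z = -6 + 447591 = 447585)
(83688 + W(605))*(24231 + Z) = (83688 - 62)*(24231 + 447585) = 83626*471816 = 39456084816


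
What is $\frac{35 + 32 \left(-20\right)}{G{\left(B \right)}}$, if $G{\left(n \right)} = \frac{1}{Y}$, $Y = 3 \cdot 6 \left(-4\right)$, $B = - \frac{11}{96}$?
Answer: $43560$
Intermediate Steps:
$B = - \frac{11}{96}$ ($B = \left(-11\right) \frac{1}{96} = - \frac{11}{96} \approx -0.11458$)
$Y = -72$ ($Y = 18 \left(-4\right) = -72$)
$G{\left(n \right)} = - \frac{1}{72}$ ($G{\left(n \right)} = \frac{1}{-72} = - \frac{1}{72}$)
$\frac{35 + 32 \left(-20\right)}{G{\left(B \right)}} = \frac{35 + 32 \left(-20\right)}{- \frac{1}{72}} = \left(35 - 640\right) \left(-72\right) = \left(-605\right) \left(-72\right) = 43560$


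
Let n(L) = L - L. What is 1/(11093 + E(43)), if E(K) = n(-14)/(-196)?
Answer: 1/11093 ≈ 9.0147e-5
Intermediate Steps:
n(L) = 0
E(K) = 0 (E(K) = 0/(-196) = 0*(-1/196) = 0)
1/(11093 + E(43)) = 1/(11093 + 0) = 1/11093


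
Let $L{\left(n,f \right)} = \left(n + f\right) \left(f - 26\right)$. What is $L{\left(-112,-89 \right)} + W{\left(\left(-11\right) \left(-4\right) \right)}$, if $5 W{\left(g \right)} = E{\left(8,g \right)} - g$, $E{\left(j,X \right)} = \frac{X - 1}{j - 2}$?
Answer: $\frac{693229}{30} \approx 23108.0$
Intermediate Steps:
$L{\left(n,f \right)} = \left(-26 + f\right) \left(f + n\right)$ ($L{\left(n,f \right)} = \left(f + n\right) \left(-26 + f\right) = \left(-26 + f\right) \left(f + n\right)$)
$E{\left(j,X \right)} = \frac{-1 + X}{-2 + j}$
$W{\left(g \right)} = - \frac{1}{30} - \frac{g}{6}$ ($W{\left(g \right)} = \frac{\frac{-1 + g}{-2 + 8} - g}{5} = \frac{\frac{-1 + g}{6} - g}{5} = \frac{\left(- \frac{1}{6} + \frac{g}{6}\right) - g}{5} = \frac{- \frac{1}{6} - \frac{5 g}{6}}{5} = - \frac{1}{30} - \frac{g}{6}$)
$L{\left(-112,-89 \right)} + W{\left(\left(-11\right) \left(-4\right) \right)} = \left(\left(-89\right)^{2} - -2314 - -2912 - -9968\right) - \left(\frac{1}{30} + \frac{\left(-11\right) \left(-4\right)}{6}\right) = \left(7921 + 2314 + 2912 + 9968\right) - \frac{221}{30} = 23115 - \frac{221}{30} = \frac{693229}{30}$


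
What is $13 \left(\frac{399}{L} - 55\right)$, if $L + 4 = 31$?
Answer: $- \frac{4706}{9} \approx -522.89$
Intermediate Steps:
$L = 27$ ($L = -4 + 31 = 27$)
$13 \left(\frac{399}{L} - 55\right) = 13 \left(\frac{399}{27} - 55\right) = 13 \left(399 \cdot \frac{1}{27} - 55\right) = 13 \left(\frac{133}{9} - 55\right) = 13 \left(- \frac{362}{9}\right) = - \frac{4706}{9}$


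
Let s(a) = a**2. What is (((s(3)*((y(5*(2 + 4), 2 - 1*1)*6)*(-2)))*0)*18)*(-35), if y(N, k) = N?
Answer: 0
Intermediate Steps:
(((s(3)*((y(5*(2 + 4), 2 - 1*1)*6)*(-2)))*0)*18)*(-35) = (((3**2*(((5*(2 + 4))*6)*(-2)))*0)*18)*(-35) = (((9*(((5*6)*6)*(-2)))*0)*18)*(-35) = (((9*((30*6)*(-2)))*0)*18)*(-35) = (((9*(180*(-2)))*0)*18)*(-35) = (((9*(-360))*0)*18)*(-35) = (-3240*0*18)*(-35) = (0*18)*(-35) = 0*(-35) = 0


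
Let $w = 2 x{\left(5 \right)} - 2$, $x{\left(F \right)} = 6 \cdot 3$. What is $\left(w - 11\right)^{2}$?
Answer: $529$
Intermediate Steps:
$x{\left(F \right)} = 18$
$w = 34$ ($w = 2 \cdot 18 - 2 = 36 - 2 = 34$)
$\left(w - 11\right)^{2} = \left(34 - 11\right)^{2} = 23^{2} = 529$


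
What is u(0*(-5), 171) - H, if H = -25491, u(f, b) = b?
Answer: 25662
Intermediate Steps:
u(0*(-5), 171) - H = 171 - 1*(-25491) = 171 + 25491 = 25662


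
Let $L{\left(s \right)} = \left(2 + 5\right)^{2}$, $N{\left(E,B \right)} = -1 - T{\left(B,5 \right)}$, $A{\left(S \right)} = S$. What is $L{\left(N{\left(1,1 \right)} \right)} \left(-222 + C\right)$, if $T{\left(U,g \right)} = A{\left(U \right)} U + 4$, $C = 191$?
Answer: $-1519$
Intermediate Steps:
$T{\left(U,g \right)} = 4 + U^{2}$ ($T{\left(U,g \right)} = U U + 4 = U^{2} + 4 = 4 + U^{2}$)
$N{\left(E,B \right)} = -5 - B^{2}$ ($N{\left(E,B \right)} = -1 - \left(4 + B^{2}\right) = -5 - B^{2}$)
$L{\left(s \right)} = 49$ ($L{\left(s \right)} = 7^{2} = 49$)
$L{\left(N{\left(1,1 \right)} \right)} \left(-222 + C\right) = 49 \left(-222 + 191\right) = 49 \left(-31\right) = -1519$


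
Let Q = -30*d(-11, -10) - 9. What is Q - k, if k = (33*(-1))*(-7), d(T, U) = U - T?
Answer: -270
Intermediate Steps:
Q = -39 (Q = -30*(-10 - 1*(-11)) - 9 = -30*(-10 + 11) - 9 = -30*1 - 9 = -30 - 9 = -39)
k = 231 (k = -33*(-7) = 231)
Q - k = -39 - 1*231 = -39 - 231 = -270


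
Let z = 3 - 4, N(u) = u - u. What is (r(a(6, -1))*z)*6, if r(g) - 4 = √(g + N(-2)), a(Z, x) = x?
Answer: -24 - 6*I ≈ -24.0 - 6.0*I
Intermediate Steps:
N(u) = 0
z = -1
r(g) = 4 + √g (r(g) = 4 + √(g + 0) = 4 + √g)
(r(a(6, -1))*z)*6 = ((4 + √(-1))*(-1))*6 = ((4 + I)*(-1))*6 = (-4 - I)*6 = -24 - 6*I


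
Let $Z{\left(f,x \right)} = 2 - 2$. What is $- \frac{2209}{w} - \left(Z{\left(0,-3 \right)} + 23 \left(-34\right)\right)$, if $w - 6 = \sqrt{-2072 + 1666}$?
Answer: $\frac{166195}{221} + \frac{2209 i \sqrt{406}}{442} \approx 752.01 + 100.7 i$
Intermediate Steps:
$Z{\left(f,x \right)} = 0$
$w = 6 + i \sqrt{406}$ ($w = 6 + \sqrt{-2072 + 1666} = 6 + \sqrt{-406} = 6 + i \sqrt{406} \approx 6.0 + 20.149 i$)
$- \frac{2209}{w} - \left(Z{\left(0,-3 \right)} + 23 \left(-34\right)\right) = - \frac{2209}{6 + i \sqrt{406}} - \left(0 + 23 \left(-34\right)\right) = - \frac{2209}{6 + i \sqrt{406}} - \left(0 - 782\right) = - \frac{2209}{6 + i \sqrt{406}} - -782 = - \frac{2209}{6 + i \sqrt{406}} + 782 = 782 - \frac{2209}{6 + i \sqrt{406}}$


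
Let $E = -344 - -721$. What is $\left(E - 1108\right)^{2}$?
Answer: $534361$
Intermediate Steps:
$E = 377$ ($E = -344 + 721 = 377$)
$\left(E - 1108\right)^{2} = \left(377 - 1108\right)^{2} = \left(-731\right)^{2} = 534361$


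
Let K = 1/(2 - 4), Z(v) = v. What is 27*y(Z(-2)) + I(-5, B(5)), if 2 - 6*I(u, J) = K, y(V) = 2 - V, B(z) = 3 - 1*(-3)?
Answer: 1301/12 ≈ 108.42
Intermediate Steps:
B(z) = 6 (B(z) = 3 + 3 = 6)
K = -1/2 (K = 1/(-2) = -1/2 ≈ -0.50000)
I(u, J) = 5/12 (I(u, J) = 1/3 - 1/6*(-1/2) = 1/3 + 1/12 = 5/12)
27*y(Z(-2)) + I(-5, B(5)) = 27*(2 - 1*(-2)) + 5/12 = 27*(2 + 2) + 5/12 = 27*4 + 5/12 = 108 + 5/12 = 1301/12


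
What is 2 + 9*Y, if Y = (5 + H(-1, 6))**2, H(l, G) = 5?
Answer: 902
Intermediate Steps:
Y = 100 (Y = (5 + 5)**2 = 10**2 = 100)
2 + 9*Y = 2 + 9*100 = 2 + 900 = 902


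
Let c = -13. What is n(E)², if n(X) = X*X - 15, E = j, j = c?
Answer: 23716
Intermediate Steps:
j = -13
E = -13
n(X) = -15 + X² (n(X) = X² - 15 = -15 + X²)
n(E)² = (-15 + (-13)²)² = (-15 + 169)² = 154² = 23716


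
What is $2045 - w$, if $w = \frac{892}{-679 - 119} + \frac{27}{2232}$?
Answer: $\frac{202466251}{98952} \approx 2046.1$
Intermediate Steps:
$w = - \frac{109411}{98952}$ ($w = \frac{892}{-679 - 119} + 27 \cdot \frac{1}{2232} = \frac{892}{-798} + \frac{3}{248} = 892 \left(- \frac{1}{798}\right) + \frac{3}{248} = - \frac{446}{399} + \frac{3}{248} = - \frac{109411}{98952} \approx -1.1057$)
$2045 - w = 2045 - - \frac{109411}{98952} = 2045 + \frac{109411}{98952} = \frac{202466251}{98952}$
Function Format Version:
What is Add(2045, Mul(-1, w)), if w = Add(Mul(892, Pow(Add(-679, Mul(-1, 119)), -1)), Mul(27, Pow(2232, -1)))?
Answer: Rational(202466251, 98952) ≈ 2046.1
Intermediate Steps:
w = Rational(-109411, 98952) (w = Add(Mul(892, Pow(Add(-679, -119), -1)), Mul(27, Rational(1, 2232))) = Add(Mul(892, Pow(-798, -1)), Rational(3, 248)) = Add(Mul(892, Rational(-1, 798)), Rational(3, 248)) = Add(Rational(-446, 399), Rational(3, 248)) = Rational(-109411, 98952) ≈ -1.1057)
Add(2045, Mul(-1, w)) = Add(2045, Mul(-1, Rational(-109411, 98952))) = Add(2045, Rational(109411, 98952)) = Rational(202466251, 98952)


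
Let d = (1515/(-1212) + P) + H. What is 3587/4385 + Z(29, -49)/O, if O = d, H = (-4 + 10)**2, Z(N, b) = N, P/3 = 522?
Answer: 23476221/28077155 ≈ 0.83613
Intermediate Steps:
P = 1566 (P = 3*522 = 1566)
H = 36 (H = 6**2 = 36)
d = 6403/4 (d = (1515/(-1212) + 1566) + 36 = (1515*(-1/1212) + 1566) + 36 = (-5/4 + 1566) + 36 = 6259/4 + 36 = 6403/4 ≈ 1600.8)
O = 6403/4 ≈ 1600.8
3587/4385 + Z(29, -49)/O = 3587/4385 + 29/(6403/4) = 3587*(1/4385) + 29*(4/6403) = 3587/4385 + 116/6403 = 23476221/28077155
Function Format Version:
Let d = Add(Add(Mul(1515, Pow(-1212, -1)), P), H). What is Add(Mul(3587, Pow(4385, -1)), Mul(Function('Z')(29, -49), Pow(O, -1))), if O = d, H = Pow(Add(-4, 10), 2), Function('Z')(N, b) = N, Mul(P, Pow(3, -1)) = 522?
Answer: Rational(23476221, 28077155) ≈ 0.83613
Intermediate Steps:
P = 1566 (P = Mul(3, 522) = 1566)
H = 36 (H = Pow(6, 2) = 36)
d = Rational(6403, 4) (d = Add(Add(Mul(1515, Pow(-1212, -1)), 1566), 36) = Add(Add(Mul(1515, Rational(-1, 1212)), 1566), 36) = Add(Add(Rational(-5, 4), 1566), 36) = Add(Rational(6259, 4), 36) = Rational(6403, 4) ≈ 1600.8)
O = Rational(6403, 4) ≈ 1600.8
Add(Mul(3587, Pow(4385, -1)), Mul(Function('Z')(29, -49), Pow(O, -1))) = Add(Mul(3587, Pow(4385, -1)), Mul(29, Pow(Rational(6403, 4), -1))) = Add(Mul(3587, Rational(1, 4385)), Mul(29, Rational(4, 6403))) = Add(Rational(3587, 4385), Rational(116, 6403)) = Rational(23476221, 28077155)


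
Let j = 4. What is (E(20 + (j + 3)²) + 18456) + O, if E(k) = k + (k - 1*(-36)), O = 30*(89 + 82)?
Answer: 23760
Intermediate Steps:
O = 5130 (O = 30*171 = 5130)
E(k) = 36 + 2*k (E(k) = k + (k + 36) = k + (36 + k) = 36 + 2*k)
(E(20 + (j + 3)²) + 18456) + O = ((36 + 2*(20 + (4 + 3)²)) + 18456) + 5130 = ((36 + 2*(20 + 7²)) + 18456) + 5130 = ((36 + 2*(20 + 49)) + 18456) + 5130 = ((36 + 2*69) + 18456) + 5130 = ((36 + 138) + 18456) + 5130 = (174 + 18456) + 5130 = 18630 + 5130 = 23760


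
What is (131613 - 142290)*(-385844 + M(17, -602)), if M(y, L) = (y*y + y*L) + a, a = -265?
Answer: 4228668558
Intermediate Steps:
M(y, L) = -265 + y² + L*y (M(y, L) = (y*y + y*L) - 265 = (y² + L*y) - 265 = -265 + y² + L*y)
(131613 - 142290)*(-385844 + M(17, -602)) = (131613 - 142290)*(-385844 + (-265 + 17² - 602*17)) = -10677*(-385844 + (-265 + 289 - 10234)) = -10677*(-385844 - 10210) = -10677*(-396054) = 4228668558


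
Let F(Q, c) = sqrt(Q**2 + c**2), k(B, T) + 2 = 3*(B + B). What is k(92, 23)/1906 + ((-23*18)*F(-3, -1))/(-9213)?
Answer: 275/953 + 138*sqrt(10)/3071 ≈ 0.43066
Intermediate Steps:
k(B, T) = -2 + 6*B (k(B, T) = -2 + 3*(B + B) = -2 + 3*(2*B) = -2 + 6*B)
k(92, 23)/1906 + ((-23*18)*F(-3, -1))/(-9213) = (-2 + 6*92)/1906 + ((-23*18)*sqrt((-3)**2 + (-1)**2))/(-9213) = (-2 + 552)*(1/1906) - 414*sqrt(9 + 1)*(-1/9213) = 550*(1/1906) - 414*sqrt(10)*(-1/9213) = 275/953 + 138*sqrt(10)/3071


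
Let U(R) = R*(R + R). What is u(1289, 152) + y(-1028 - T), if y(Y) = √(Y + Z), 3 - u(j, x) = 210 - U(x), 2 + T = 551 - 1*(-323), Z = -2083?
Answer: 46001 + I*√3983 ≈ 46001.0 + 63.111*I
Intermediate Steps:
U(R) = 2*R² (U(R) = R*(2*R) = 2*R²)
T = 872 (T = -2 + (551 - 1*(-323)) = -2 + (551 + 323) = -2 + 874 = 872)
u(j, x) = -207 + 2*x² (u(j, x) = 3 - (210 - 2*x²) = 3 + (-210 + 2*x²) = -207 + 2*x²)
y(Y) = √(-2083 + Y) (y(Y) = √(Y - 2083) = √(-2083 + Y))
u(1289, 152) + y(-1028 - T) = (-207 + 2*152²) + √(-2083 + (-1028 - 1*872)) = (-207 + 2*23104) + √(-2083 + (-1028 - 872)) = (-207 + 46208) + √(-2083 - 1900) = 46001 + √(-3983) = 46001 + I*√3983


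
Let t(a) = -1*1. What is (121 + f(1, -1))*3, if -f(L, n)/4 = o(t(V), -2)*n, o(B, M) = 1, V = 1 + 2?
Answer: 375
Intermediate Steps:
V = 3
t(a) = -1
f(L, n) = -4*n
(121 + f(1, -1))*3 = (121 - 4*(-1))*3 = (121 + 4)*3 = 125*3 = 375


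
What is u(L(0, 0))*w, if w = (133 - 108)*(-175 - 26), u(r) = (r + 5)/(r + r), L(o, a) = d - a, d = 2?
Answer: -35175/4 ≈ -8793.8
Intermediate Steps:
L(o, a) = 2 - a
u(r) = (5 + r)/(2*r) (u(r) = (5 + r)/((2*r)) = (5 + r)*(1/(2*r)) = (5 + r)/(2*r))
w = -5025 (w = 25*(-201) = -5025)
u(L(0, 0))*w = ((5 + (2 - 1*0))/(2*(2 - 1*0)))*(-5025) = ((5 + (2 + 0))/(2*(2 + 0)))*(-5025) = ((½)*(5 + 2)/2)*(-5025) = ((½)*(½)*7)*(-5025) = (7/4)*(-5025) = -35175/4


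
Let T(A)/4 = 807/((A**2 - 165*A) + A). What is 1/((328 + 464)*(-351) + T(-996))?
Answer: -96280/26765069491 ≈ -3.5972e-6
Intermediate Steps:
T(A) = 3228/(A**2 - 164*A) (T(A) = 4*(807/((A**2 - 165*A) + A)) = 4*(807/(A**2 - 164*A)) = 3228/(A**2 - 164*A))
1/((328 + 464)*(-351) + T(-996)) = 1/((328 + 464)*(-351) + 3228/(-996*(-164 - 996))) = 1/(792*(-351) + 3228*(-1/996)/(-1160)) = 1/(-277992 + 3228*(-1/996)*(-1/1160)) = 1/(-277992 + 269/96280) = 1/(-26765069491/96280) = -96280/26765069491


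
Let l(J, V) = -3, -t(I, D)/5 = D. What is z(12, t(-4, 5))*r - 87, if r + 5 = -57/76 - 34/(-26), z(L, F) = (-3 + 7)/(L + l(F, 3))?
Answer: -3470/39 ≈ -88.974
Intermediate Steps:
t(I, D) = -5*D
z(L, F) = 4/(-3 + L) (z(L, F) = (-3 + 7)/(L - 3) = 4/(-3 + L))
r = -231/52 (r = -5 + (-57/76 - 34/(-26)) = -5 + (-57*1/76 - 34*(-1/26)) = -5 + (-¾ + 17/13) = -5 + 29/52 = -231/52 ≈ -4.4423)
z(12, t(-4, 5))*r - 87 = (4/(-3 + 12))*(-231/52) - 87 = (4/9)*(-231/52) - 87 = -77/39 - 87 = -3470/39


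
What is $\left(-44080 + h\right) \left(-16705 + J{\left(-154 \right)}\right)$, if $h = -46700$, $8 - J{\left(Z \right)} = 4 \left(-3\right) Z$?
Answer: $1683515100$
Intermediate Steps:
$J{\left(Z \right)} = 8 + 12 Z$ ($J{\left(Z \right)} = 8 - 4 \left(-3\right) Z = 8 - - 12 Z = 8 + 12 Z$)
$\left(-44080 + h\right) \left(-16705 + J{\left(-154 \right)}\right) = \left(-44080 - 46700\right) \left(-16705 + \left(8 + 12 \left(-154\right)\right)\right) = - 90780 \left(-16705 + \left(8 - 1848\right)\right) = - 90780 \left(-16705 - 1840\right) = \left(-90780\right) \left(-18545\right) = 1683515100$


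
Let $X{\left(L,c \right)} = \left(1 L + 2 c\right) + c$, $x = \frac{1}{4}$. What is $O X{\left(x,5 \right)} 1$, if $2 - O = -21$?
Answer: $\frac{1403}{4} \approx 350.75$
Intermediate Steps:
$x = \frac{1}{4} \approx 0.25$
$O = 23$ ($O = 2 - -21 = 2 + 21 = 23$)
$X{\left(L,c \right)} = L + 3 c$ ($X{\left(L,c \right)} = \left(L + 2 c\right) + c = L + 3 c$)
$O X{\left(x,5 \right)} 1 = 23 \left(\frac{1}{4} + 3 \cdot 5\right) 1 = 23 \left(\frac{1}{4} + 15\right) 1 = 23 \cdot \frac{61}{4} \cdot 1 = \frac{1403}{4} \cdot 1 = \frac{1403}{4}$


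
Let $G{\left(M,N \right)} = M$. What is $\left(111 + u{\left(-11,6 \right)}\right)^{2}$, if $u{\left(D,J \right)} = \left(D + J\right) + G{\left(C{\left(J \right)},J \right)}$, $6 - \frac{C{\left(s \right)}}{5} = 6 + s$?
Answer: $5776$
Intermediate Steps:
$C{\left(s \right)} = - 5 s$ ($C{\left(s \right)} = 30 - 5 \left(6 + s\right) = 30 - \left(30 + 5 s\right) = - 5 s$)
$u{\left(D,J \right)} = D - 4 J$ ($u{\left(D,J \right)} = \left(D + J\right) - 5 J = D - 4 J$)
$\left(111 + u{\left(-11,6 \right)}\right)^{2} = \left(111 - 35\right)^{2} = 76^{2} = 5776$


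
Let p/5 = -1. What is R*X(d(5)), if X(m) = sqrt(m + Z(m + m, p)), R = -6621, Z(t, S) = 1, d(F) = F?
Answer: -6621*sqrt(6) ≈ -16218.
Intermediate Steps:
p = -5 (p = 5*(-1) = -5)
X(m) = sqrt(1 + m) (X(m) = sqrt(m + 1) = sqrt(1 + m))
R*X(d(5)) = -6621*sqrt(1 + 5) = -6621*sqrt(6)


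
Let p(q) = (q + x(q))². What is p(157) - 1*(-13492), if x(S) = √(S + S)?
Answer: 38455 + 314*√314 ≈ 44019.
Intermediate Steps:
x(S) = √2*√S (x(S) = √(2*S) = √2*√S)
p(q) = (q + √2*√q)²
p(157) - 1*(-13492) = (157 + √2*√157)² - 1*(-13492) = (157 + √314)² + 13492 = 13492 + (157 + √314)²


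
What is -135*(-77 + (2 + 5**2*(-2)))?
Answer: 16875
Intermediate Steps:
-135*(-77 + (2 + 5**2*(-2))) = -135*(-77 + (2 + 25*(-2))) = -135*(-77 + (2 - 50)) = -135*(-77 - 48) = -135*(-125) = 16875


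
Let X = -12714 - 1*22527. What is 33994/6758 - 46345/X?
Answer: 755591032/119079339 ≈ 6.3453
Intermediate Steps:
X = -35241 (X = -12714 - 22527 = -35241)
33994/6758 - 46345/X = 33994/6758 - 46345/(-35241) = 33994*(1/6758) - 46345*(-1/35241) = 16997/3379 + 46345/35241 = 755591032/119079339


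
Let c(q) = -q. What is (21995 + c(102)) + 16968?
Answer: 38861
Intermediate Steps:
(21995 + c(102)) + 16968 = (21995 - 1*102) + 16968 = (21995 - 102) + 16968 = 21893 + 16968 = 38861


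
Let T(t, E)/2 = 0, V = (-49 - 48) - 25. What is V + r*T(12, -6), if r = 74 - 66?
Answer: -122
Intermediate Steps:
V = -122 (V = -97 - 25 = -122)
T(t, E) = 0 (T(t, E) = 2*0 = 0)
r = 8
V + r*T(12, -6) = -122 + 8*0 = -122 + 0 = -122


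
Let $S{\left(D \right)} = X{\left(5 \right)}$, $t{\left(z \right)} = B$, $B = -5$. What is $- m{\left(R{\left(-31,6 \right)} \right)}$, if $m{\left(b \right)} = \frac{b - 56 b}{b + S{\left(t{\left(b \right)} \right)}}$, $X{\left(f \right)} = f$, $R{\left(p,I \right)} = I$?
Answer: $30$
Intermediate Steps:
$t{\left(z \right)} = -5$
$S{\left(D \right)} = 5$
$m{\left(b \right)} = - \frac{55 b}{5 + b}$ ($m{\left(b \right)} = \frac{b - 56 b}{b + 5} = \frac{\left(-55\right) b}{5 + b} = - \frac{55 b}{5 + b}$)
$- m{\left(R{\left(-31,6 \right)} \right)} = - \frac{\left(-55\right) 6}{5 + 6} = - \frac{\left(-55\right) 6}{11} = \left(-1\right) \left(-30\right) = 30$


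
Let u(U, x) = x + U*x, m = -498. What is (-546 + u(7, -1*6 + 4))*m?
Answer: 279876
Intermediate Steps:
(-546 + u(7, -1*6 + 4))*m = (-546 + (-1*6 + 4)*(1 + 7))*(-498) = (-546 + (-6 + 4)*8)*(-498) = (-546 - 2*8)*(-498) = (-546 - 16)*(-498) = -562*(-498) = 279876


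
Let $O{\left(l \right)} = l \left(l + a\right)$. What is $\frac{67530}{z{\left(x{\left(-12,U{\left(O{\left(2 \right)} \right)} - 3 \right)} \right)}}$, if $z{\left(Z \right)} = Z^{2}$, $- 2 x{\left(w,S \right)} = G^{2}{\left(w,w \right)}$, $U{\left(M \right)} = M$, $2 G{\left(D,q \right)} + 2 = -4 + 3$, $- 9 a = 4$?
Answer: $\frac{1440640}{27} \approx 53357.0$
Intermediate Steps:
$a = - \frac{4}{9}$ ($a = \left(- \frac{1}{9}\right) 4 = - \frac{4}{9} \approx -0.44444$)
$O{\left(l \right)} = l \left(- \frac{4}{9} + l\right)$ ($O{\left(l \right)} = l \left(l - \frac{4}{9}\right) = l \left(- \frac{4}{9} + l\right)$)
$G{\left(D,q \right)} = - \frac{3}{2}$ ($G{\left(D,q \right)} = -1 + \frac{-4 + 3}{2} = -1 + \frac{1}{2} \left(-1\right) = -1 - \frac{1}{2} = - \frac{3}{2}$)
$x{\left(w,S \right)} = - \frac{9}{8}$ ($x{\left(w,S \right)} = - \frac{\left(- \frac{3}{2}\right)^{2}}{2} = \left(- \frac{1}{2}\right) \frac{9}{4} = - \frac{9}{8}$)
$\frac{67530}{z{\left(x{\left(-12,U{\left(O{\left(2 \right)} \right)} - 3 \right)} \right)}} = \frac{67530}{\left(- \frac{9}{8}\right)^{2}} = \frac{67530}{\frac{81}{64}} = 67530 \cdot \frac{64}{81} = \frac{1440640}{27}$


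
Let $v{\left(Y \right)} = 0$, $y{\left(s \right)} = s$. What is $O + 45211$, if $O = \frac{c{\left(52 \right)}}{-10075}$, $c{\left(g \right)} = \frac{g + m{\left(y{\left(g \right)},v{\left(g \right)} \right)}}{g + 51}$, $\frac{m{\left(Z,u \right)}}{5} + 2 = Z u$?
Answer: $\frac{46916584933}{1037725} \approx 45211.0$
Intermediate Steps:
$m{\left(Z,u \right)} = -10 + 5 Z u$
$c{\left(g \right)} = \frac{-10 + g}{51 + g}$ ($c{\left(g \right)} = \frac{g + \left(-10 + 5 g 0\right)}{g + 51} = \frac{g + \left(-10 + 0\right)}{51 + g} = \frac{g - 10}{51 + g} = \frac{-10 + g}{51 + g}$)
$O = - \frac{42}{1037725}$ ($O = \frac{\frac{1}{51 + 52} \left(-10 + 52\right)}{-10075} = \frac{1}{103} \cdot 42 \left(- \frac{1}{10075}\right) = \frac{42}{103} \left(- \frac{1}{10075}\right) = - \frac{42}{1037725} \approx -4.0473 \cdot 10^{-5}$)
$O + 45211 = - \frac{42}{1037725} + 45211 = \frac{46916584933}{1037725}$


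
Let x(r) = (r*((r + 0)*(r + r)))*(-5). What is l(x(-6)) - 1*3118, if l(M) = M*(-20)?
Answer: -46318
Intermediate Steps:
x(r) = -10*r³ (x(r) = (r*(r*(2*r)))*(-5) = (r*(2*r²))*(-5) = (2*r³)*(-5) = -10*r³)
l(M) = -20*M
l(x(-6)) - 1*3118 = -(-200)*(-6)³ - 1*3118 = -(-200)*(-216) - 3118 = -20*2160 - 3118 = -43200 - 3118 = -46318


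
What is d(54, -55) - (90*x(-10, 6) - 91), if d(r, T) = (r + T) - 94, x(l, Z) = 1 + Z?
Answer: -634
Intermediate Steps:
d(r, T) = -94 + T + r (d(r, T) = (T + r) - 94 = -94 + T + r)
d(54, -55) - (90*x(-10, 6) - 91) = (-94 - 55 + 54) - (90*(1 + 6) - 91) = -95 - (90*7 - 91) = -95 - (630 - 91) = -95 - 1*539 = -95 - 539 = -634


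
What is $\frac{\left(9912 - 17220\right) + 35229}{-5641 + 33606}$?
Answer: $\frac{27921}{27965} \approx 0.99843$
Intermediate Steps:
$\frac{\left(9912 - 17220\right) + 35229}{-5641 + 33606} = \frac{\left(9912 - 17220\right) + 35229}{27965} = \left(-7308 + 35229\right) \frac{1}{27965} = 27921 \cdot \frac{1}{27965} = \frac{27921}{27965}$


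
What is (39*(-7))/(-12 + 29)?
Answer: -273/17 ≈ -16.059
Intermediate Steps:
(39*(-7))/(-12 + 29) = -273/17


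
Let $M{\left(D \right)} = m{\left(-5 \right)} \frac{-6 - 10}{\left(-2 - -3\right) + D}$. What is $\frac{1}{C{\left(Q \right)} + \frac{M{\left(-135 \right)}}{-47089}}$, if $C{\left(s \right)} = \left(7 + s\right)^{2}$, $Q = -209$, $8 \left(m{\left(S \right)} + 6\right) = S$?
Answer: $\frac{3154963}{128735110305} \approx 2.4507 \cdot 10^{-5}$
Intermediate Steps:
$m{\left(S \right)} = -6 + \frac{S}{8}$
$M{\left(D \right)} = \frac{106}{1 + D}$ ($M{\left(D \right)} = \left(-6 + \frac{1}{8} \left(-5\right)\right) \frac{-6 - 10}{\left(-2 - -3\right) + D} = \left(-6 - \frac{5}{8}\right) \left(- \frac{16}{\left(-2 + 3\right) + D}\right) = - \frac{53 \left(- \frac{16}{1 + D}\right)}{8} = \frac{106}{1 + D}$)
$\frac{1}{C{\left(Q \right)} + \frac{M{\left(-135 \right)}}{-47089}} = \frac{1}{\left(7 - 209\right)^{2} + \frac{106 \frac{1}{1 - 135}}{-47089}} = \frac{1}{\left(-202\right)^{2} + \frac{106}{-134} \left(- \frac{1}{47089}\right)} = \frac{1}{40804 + 106 \left(- \frac{1}{134}\right) \left(- \frac{1}{47089}\right)} = \frac{1}{40804 - - \frac{53}{3154963}} = \frac{1}{40804 + \frac{53}{3154963}} = \frac{1}{\frac{128735110305}{3154963}} = \frac{3154963}{128735110305}$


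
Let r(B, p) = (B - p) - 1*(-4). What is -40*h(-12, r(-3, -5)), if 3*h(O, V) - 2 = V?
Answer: -320/3 ≈ -106.67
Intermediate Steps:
r(B, p) = 4 + B - p (r(B, p) = (B - p) + 4 = 4 + B - p)
h(O, V) = ⅔ + V/3
-40*h(-12, r(-3, -5)) = -40*(⅔ + (4 - 3 - 1*(-5))/3) = -40*(⅔ + (4 - 3 + 5)/3) = -40*(⅔ + (⅓)*6) = -40*(⅔ + 2) = -40*8/3 = -320/3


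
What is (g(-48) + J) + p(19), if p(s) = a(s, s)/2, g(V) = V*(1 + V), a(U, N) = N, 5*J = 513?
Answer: 23681/10 ≈ 2368.1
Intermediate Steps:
J = 513/5 (J = (⅕)*513 = 513/5 ≈ 102.60)
p(s) = s/2
(g(-48) + J) + p(19) = (-48*(1 - 48) + 513/5) + (½)*19 = (-48*(-47) + 513/5) + 19/2 = (2256 + 513/5) + 19/2 = 11793/5 + 19/2 = 23681/10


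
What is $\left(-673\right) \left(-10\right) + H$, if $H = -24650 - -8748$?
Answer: $-9172$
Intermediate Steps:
$H = -15902$ ($H = -24650 + 8748 = -15902$)
$\left(-673\right) \left(-10\right) + H = \left(-673\right) \left(-10\right) - 15902 = 6730 - 15902 = -9172$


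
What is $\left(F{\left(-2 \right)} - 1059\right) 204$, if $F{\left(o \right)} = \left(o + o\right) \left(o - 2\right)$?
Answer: $-212772$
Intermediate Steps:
$F{\left(o \right)} = 2 o \left(-2 + o\right)$
$\left(F{\left(-2 \right)} - 1059\right) 204 = \left(2 \left(-2\right) \left(-2 - 2\right) - 1059\right) 204 = \left(2 \left(-2\right) \left(-4\right) - 1059\right) 204 = \left(16 - 1059\right) 204 = \left(-1043\right) 204 = -212772$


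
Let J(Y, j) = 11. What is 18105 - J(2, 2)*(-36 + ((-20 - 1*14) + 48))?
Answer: 18347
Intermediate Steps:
18105 - J(2, 2)*(-36 + ((-20 - 1*14) + 48)) = 18105 - 11*(-36 + ((-20 - 1*14) + 48)) = 18105 - 11*(-36 + ((-20 - 14) + 48)) = 18105 - 11*(-36 + (-34 + 48)) = 18105 - 11*(-36 + 14) = 18105 - 11*(-22) = 18105 - 1*(-242) = 18105 + 242 = 18347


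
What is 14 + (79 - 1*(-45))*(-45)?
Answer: -5566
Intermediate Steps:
14 + (79 - 1*(-45))*(-45) = 14 + (79 + 45)*(-45) = 14 + 124*(-45) = 14 - 5580 = -5566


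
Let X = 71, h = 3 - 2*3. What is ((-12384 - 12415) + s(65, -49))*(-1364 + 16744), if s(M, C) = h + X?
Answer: -380362780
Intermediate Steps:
h = -3 (h = 3 - 6 = -3)
s(M, C) = 68 (s(M, C) = -3 + 71 = 68)
((-12384 - 12415) + s(65, -49))*(-1364 + 16744) = ((-12384 - 12415) + 68)*(-1364 + 16744) = (-24799 + 68)*15380 = -24731*15380 = -380362780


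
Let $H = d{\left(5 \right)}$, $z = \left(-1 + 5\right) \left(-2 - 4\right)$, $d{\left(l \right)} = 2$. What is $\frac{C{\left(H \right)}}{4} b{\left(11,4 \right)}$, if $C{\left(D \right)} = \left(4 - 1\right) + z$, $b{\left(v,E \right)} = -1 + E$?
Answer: $- \frac{63}{4} \approx -15.75$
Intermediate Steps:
$z = -24$ ($z = 4 \left(-6\right) = -24$)
$H = 2$
$C{\left(D \right)} = -21$ ($C{\left(D \right)} = \left(4 - 1\right) - 24 = 3 - 24 = -21$)
$\frac{C{\left(H \right)}}{4} b{\left(11,4 \right)} = - \frac{21}{4} \left(-1 + 4\right) = \left(-21\right) \frac{1}{4} \cdot 3 = \left(- \frac{21}{4}\right) 3 = - \frac{63}{4}$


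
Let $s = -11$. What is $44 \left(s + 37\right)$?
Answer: $1144$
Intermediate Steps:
$44 \left(s + 37\right) = 44 \left(-11 + 37\right) = 44 \cdot 26 = 1144$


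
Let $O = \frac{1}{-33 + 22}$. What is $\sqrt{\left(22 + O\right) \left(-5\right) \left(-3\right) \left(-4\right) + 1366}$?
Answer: $\frac{\sqrt{6226}}{11} \approx 7.1732$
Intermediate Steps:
$O = - \frac{1}{11}$ ($O = \frac{1}{-11} = - \frac{1}{11} \approx -0.090909$)
$\sqrt{\left(22 + O\right) \left(-5\right) \left(-3\right) \left(-4\right) + 1366} = \sqrt{\left(22 - \frac{1}{11}\right) \left(-5\right) \left(-3\right) \left(-4\right) + 1366} = \sqrt{\frac{241 \cdot 15 \left(-4\right)}{11} + 1366} = \sqrt{\frac{241}{11} \left(-60\right) + 1366} = \sqrt{- \frac{14460}{11} + 1366} = \sqrt{\frac{566}{11}} = \frac{\sqrt{6226}}{11}$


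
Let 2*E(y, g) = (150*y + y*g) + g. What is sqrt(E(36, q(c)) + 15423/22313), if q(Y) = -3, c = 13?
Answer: 13*sqrt(11096718)/842 ≈ 51.431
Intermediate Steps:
E(y, g) = g/2 + 75*y + g*y/2 (E(y, g) = ((150*y + y*g) + g)/2 = ((150*y + g*y) + g)/2 = (g + 150*y + g*y)/2 = g/2 + 75*y + g*y/2)
sqrt(E(36, q(c)) + 15423/22313) = sqrt(((1/2)*(-3) + 75*36 + (1/2)*(-3)*36) + 15423/22313) = sqrt((-3/2 + 2700 - 54) + 15423*(1/22313)) = sqrt(5289/2 + 291/421) = sqrt(2227251/842) = 13*sqrt(11096718)/842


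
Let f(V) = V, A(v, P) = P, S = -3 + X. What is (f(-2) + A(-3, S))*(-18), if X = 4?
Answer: 18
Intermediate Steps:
S = 1 (S = -3 + 4 = 1)
(f(-2) + A(-3, S))*(-18) = (-2 + 1)*(-18) = -1*(-18) = 18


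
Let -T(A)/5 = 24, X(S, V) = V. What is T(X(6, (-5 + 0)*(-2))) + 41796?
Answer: 41676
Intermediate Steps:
T(A) = -120 (T(A) = -5*24 = -120)
T(X(6, (-5 + 0)*(-2))) + 41796 = -120 + 41796 = 41676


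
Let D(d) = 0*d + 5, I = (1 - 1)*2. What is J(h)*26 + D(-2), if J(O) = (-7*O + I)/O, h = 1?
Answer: -177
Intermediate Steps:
I = 0 (I = 0*2 = 0)
D(d) = 5 (D(d) = 0 + 5 = 5)
J(O) = -7 (J(O) = (-7*O + 0)/O = (-7*O)/O = -7)
J(h)*26 + D(-2) = -7*26 + 5 = -182 + 5 = -177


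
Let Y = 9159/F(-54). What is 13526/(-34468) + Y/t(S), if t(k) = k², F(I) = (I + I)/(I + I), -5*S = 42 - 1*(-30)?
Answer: 651849293/14890176 ≈ 43.777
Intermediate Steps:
S = -72/5 (S = -(42 - 1*(-30))/5 = -(42 + 30)/5 = -⅕*72 = -72/5 ≈ -14.400)
F(I) = 1 (F(I) = (2*I)/((2*I)) = (2*I)*(1/(2*I)) = 1)
Y = 9159 (Y = 9159/1 = 9159*1 = 9159)
13526/(-34468) + Y/t(S) = 13526/(-34468) + 9159/((-72/5)²) = 13526*(-1/34468) + 9159/(5184/25) = -6763/17234 + 9159*(25/5184) = -6763/17234 + 76325/1728 = 651849293/14890176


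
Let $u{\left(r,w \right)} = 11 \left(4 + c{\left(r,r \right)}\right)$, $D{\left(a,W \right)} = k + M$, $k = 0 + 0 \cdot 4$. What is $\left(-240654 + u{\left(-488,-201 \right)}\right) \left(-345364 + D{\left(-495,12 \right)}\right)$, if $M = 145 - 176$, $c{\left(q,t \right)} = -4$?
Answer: $83120688330$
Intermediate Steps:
$M = -31$ ($M = 145 - 176 = -31$)
$k = 0$ ($k = 0 + 0 = 0$)
$D{\left(a,W \right)} = -31$ ($D{\left(a,W \right)} = 0 - 31 = -31$)
$u{\left(r,w \right)} = 0$ ($u{\left(r,w \right)} = 11 \left(4 - 4\right) = 11 \cdot 0 = 0$)
$\left(-240654 + u{\left(-488,-201 \right)}\right) \left(-345364 + D{\left(-495,12 \right)}\right) = \left(-240654 + 0\right) \left(-345364 - 31\right) = \left(-240654\right) \left(-345395\right) = 83120688330$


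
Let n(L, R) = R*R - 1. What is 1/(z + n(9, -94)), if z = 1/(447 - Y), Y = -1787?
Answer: 2234/19737391 ≈ 0.00011319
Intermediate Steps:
n(L, R) = -1 + R² (n(L, R) = R² - 1 = -1 + R²)
z = 1/2234 (z = 1/(447 - 1*(-1787)) = 1/(447 + 1787) = 1/2234 ≈ 0.00044763)
1/(z + n(9, -94)) = 1/(1/2234 + (-1 + (-94)²)) = 1/(1/2234 + (-1 + 8836)) = 1/(1/2234 + 8835) = 1/(19737391/2234) = 2234/19737391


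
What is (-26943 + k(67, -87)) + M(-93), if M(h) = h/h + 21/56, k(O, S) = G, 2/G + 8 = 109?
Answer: -21768817/808 ≈ -26942.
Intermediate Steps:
G = 2/101 (G = 2/(-8 + 109) = 2/101 ≈ 0.019802)
k(O, S) = 2/101
M(h) = 11/8 (M(h) = 1 + 21*(1/56) = 1 + 3/8 = 11/8)
(-26943 + k(67, -87)) + M(-93) = (-26943 + 2/101) + 11/8 = -2721241/101 + 11/8 = -21768817/808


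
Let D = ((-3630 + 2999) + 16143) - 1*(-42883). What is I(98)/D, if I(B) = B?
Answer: 98/58395 ≈ 0.0016782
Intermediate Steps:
D = 58395 (D = (-631 + 16143) + 42883 = 15512 + 42883 = 58395)
I(98)/D = 98/58395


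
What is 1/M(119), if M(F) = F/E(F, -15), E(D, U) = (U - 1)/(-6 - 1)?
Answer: 16/833 ≈ 0.019208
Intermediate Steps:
E(D, U) = ⅐ - U/7 (E(D, U) = (-1 + U)/(-7) = (-1 + U)*(-⅐) = ⅐ - U/7)
M(F) = 7*F/16 (M(F) = F/(⅐ - ⅐*(-15)) = F/(⅐ + 15/7) = F/(16/7) = F*(7/16) = 7*F/16)
1/M(119) = 1/((7/16)*119) = 1/(833/16) = 16/833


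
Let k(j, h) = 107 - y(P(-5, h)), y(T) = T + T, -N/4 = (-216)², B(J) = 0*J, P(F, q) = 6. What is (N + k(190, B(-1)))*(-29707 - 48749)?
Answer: 14634319224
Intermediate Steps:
B(J) = 0
N = -186624 (N = -4*(-216)² = -4*46656 = -186624)
y(T) = 2*T
k(j, h) = 95 (k(j, h) = 107 - 2*6 = 107 - 1*12 = 107 - 12 = 95)
(N + k(190, B(-1)))*(-29707 - 48749) = (-186624 + 95)*(-29707 - 48749) = -186529*(-78456) = 14634319224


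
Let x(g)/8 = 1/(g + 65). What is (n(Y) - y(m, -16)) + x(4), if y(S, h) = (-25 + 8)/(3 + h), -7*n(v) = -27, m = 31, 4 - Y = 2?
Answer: 16736/6279 ≈ 2.6654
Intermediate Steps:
Y = 2 (Y = 4 - 1*2 = 4 - 2 = 2)
n(v) = 27/7 (n(v) = -⅐*(-27) = 27/7)
x(g) = 8/(65 + g) (x(g) = 8/(g + 65) = 8/(65 + g))
y(S, h) = -17/(3 + h)
(n(Y) - y(m, -16)) + x(4) = (27/7 - (-17)/(3 - 16)) + 8/(65 + 4) = (27/7 - (-17)/(-13)) + 8/69 = (27/7 - (-17)*(-1)/13) + 8*(1/69) = (27/7 - 1*17/13) + 8/69 = (27/7 - 17/13) + 8/69 = 232/91 + 8/69 = 16736/6279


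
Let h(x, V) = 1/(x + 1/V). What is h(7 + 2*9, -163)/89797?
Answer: 163/365832978 ≈ 4.4556e-7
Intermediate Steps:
h(7 + 2*9, -163)/89797 = -163/(1 - 163*(7 + 2*9))/89797 = -163/(1 - 163*(7 + 18))*(1/89797) = -163/(1 - 163*25)*(1/89797) = -163/(1 - 4075)*(1/89797) = -163/(-4074)*(1/89797) = -163*(-1/4074)*(1/89797) = (163/4074)*(1/89797) = 163/365832978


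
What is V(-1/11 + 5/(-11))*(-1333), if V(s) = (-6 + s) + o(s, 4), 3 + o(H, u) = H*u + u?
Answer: 113305/11 ≈ 10300.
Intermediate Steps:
o(H, u) = -3 + u + H*u (o(H, u) = -3 + (H*u + u) = -3 + (u + H*u) = -3 + u + H*u)
V(s) = -5 + 5*s (V(s) = (-6 + s) + (-3 + 4 + s*4) = (-6 + s) + (-3 + 4 + 4*s) = (-6 + s) + (1 + 4*s) = -5 + 5*s)
V(-1/11 + 5/(-11))*(-1333) = (-5 + 5*(-1/11 + 5/(-11)))*(-1333) = (-5 + 5*(-1*1/11 + 5*(-1/11)))*(-1333) = (-5 + 5*(-1/11 - 5/11))*(-1333) = (-5 + 5*(-6/11))*(-1333) = (-5 - 30/11)*(-1333) = -85/11*(-1333) = 113305/11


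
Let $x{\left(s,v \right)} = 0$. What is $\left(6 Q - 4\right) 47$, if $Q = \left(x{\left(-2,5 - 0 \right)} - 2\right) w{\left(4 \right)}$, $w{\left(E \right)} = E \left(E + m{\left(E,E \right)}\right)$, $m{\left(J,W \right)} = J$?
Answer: $-18236$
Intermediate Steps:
$w{\left(E \right)} = 2 E^{2}$ ($w{\left(E \right)} = E \left(E + E\right) = E 2 E = 2 E^{2}$)
$Q = -64$ ($Q = \left(0 - 2\right) 2 \cdot 4^{2} = - 2 \cdot 2 \cdot 16 = \left(-2\right) 32 = -64$)
$\left(6 Q - 4\right) 47 = \left(6 \left(-64\right) - 4\right) 47 = \left(-384 - 4\right) 47 = \left(-388\right) 47 = -18236$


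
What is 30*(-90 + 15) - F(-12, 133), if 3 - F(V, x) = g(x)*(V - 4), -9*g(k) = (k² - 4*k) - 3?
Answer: 28243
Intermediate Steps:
g(k) = ⅓ - k²/9 + 4*k/9 (g(k) = -((k² - 4*k) - 3)/9 = -(-3 + k² - 4*k)/9 = ⅓ - k²/9 + 4*k/9)
F(V, x) = 3 - (-4 + V)*(⅓ - x²/9 + 4*x/9) (F(V, x) = 3 - (⅓ - x²/9 + 4*x/9)*(V - 4) = 3 - (⅓ - x²/9 + 4*x/9)*(-4 + V) = 3 - (-4 + V)*(⅓ - x²/9 + 4*x/9))
30*(-90 + 15) - F(-12, 133) = 30*(-90 + 15) - (13/3 - 4/9*133² + (16/9)*133 - ⅑*(-12)*(3 - 1*133² + 4*133)) = 30*(-75) - (13/3 - 4/9*17689 + 2128/9 - ⅑*(-12)*(3 - 1*17689 + 532)) = -2250 - (13/3 - 70756/9 + 2128/9 - ⅑*(-12)*(3 - 17689 + 532)) = -2250 - (13/3 - 70756/9 + 2128/9 - ⅑*(-12)*(-17154)) = -2250 - (13/3 - 70756/9 + 2128/9 - 22872) = -2250 - 1*(-30493) = -2250 + 30493 = 28243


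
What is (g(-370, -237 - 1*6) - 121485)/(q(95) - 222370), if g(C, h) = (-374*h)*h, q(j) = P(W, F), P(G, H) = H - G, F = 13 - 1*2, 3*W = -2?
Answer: 66617433/667075 ≈ 99.865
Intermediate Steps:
W = -⅔ (W = (⅓)*(-2) = -⅔ ≈ -0.66667)
F = 11 (F = 13 - 2 = 11)
q(j) = 35/3 (q(j) = 11 - 1*(-⅔) = 11 + ⅔ = 35/3)
g(C, h) = -374*h²
(g(-370, -237 - 1*6) - 121485)/(q(95) - 222370) = (-374*(-237 - 1*6)² - 121485)/(35/3 - 222370) = (-374*(-237 - 6)² - 121485)/(-667075/3) = (-374*(-243)² - 121485)*(-3/667075) = (-374*59049 - 121485)*(-3/667075) = (-22084326 - 121485)*(-3/667075) = -22205811*(-3/667075) = 66617433/667075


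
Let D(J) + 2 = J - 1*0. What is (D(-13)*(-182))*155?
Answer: 423150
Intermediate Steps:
D(J) = -2 + J (D(J) = -2 + (J - 1*0) = -2 + (J + 0) = -2 + J)
(D(-13)*(-182))*155 = ((-2 - 13)*(-182))*155 = -15*(-182)*155 = 2730*155 = 423150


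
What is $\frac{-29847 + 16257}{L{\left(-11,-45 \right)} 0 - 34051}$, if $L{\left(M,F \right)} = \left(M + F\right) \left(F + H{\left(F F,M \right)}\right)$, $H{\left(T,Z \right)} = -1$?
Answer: $\frac{13590}{34051} \approx 0.39911$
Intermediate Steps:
$L{\left(M,F \right)} = \left(-1 + F\right) \left(F + M\right)$ ($L{\left(M,F \right)} = \left(M + F\right) \left(F - 1\right) = \left(F + M\right) \left(-1 + F\right) = \left(-1 + F\right) \left(F + M\right)$)
$\frac{-29847 + 16257}{L{\left(-11,-45 \right)} 0 - 34051} = \frac{-29847 + 16257}{\left(\left(-45\right)^{2} - -45 - -11 - -495\right) 0 - 34051} = - \frac{13590}{\left(2025 + 45 + 11 + 495\right) 0 - 34051} = - \frac{13590}{2576 \cdot 0 - 34051} = - \frac{13590}{0 - 34051} = - \frac{13590}{-34051} = \left(-13590\right) \left(- \frac{1}{34051}\right) = \frac{13590}{34051}$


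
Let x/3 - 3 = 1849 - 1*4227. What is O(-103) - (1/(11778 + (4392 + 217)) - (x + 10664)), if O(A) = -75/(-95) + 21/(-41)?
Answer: 45180547760/12765473 ≈ 3539.3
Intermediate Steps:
O(A) = 216/779 (O(A) = -75*(-1/95) + 21*(-1/41) = 15/19 - 21/41 = 216/779)
x = -7125 (x = 9 + 3*(1849 - 1*4227) = 9 + 3*(1849 - 4227) = 9 + 3*(-2378) = 9 - 7134 = -7125)
O(-103) - (1/(11778 + (4392 + 217)) - (x + 10664)) = 216/779 - (1/(11778 + (4392 + 217)) - (-7125 + 10664)) = 216/779 - (1/(11778 + 4609) - 1*3539) = 216/779 - (1/16387 - 3539) = 216/779 - 1*(-57993592/16387) = 216/779 + 57993592/16387 = 45180547760/12765473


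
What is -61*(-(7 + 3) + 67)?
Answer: -3477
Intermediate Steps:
-61*(-(7 + 3) + 67) = -61*(-1*10 + 67) = -61*(-10 + 67) = -61*57 = -3477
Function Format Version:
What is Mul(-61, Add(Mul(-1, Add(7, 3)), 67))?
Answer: -3477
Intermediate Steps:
Mul(-61, Add(Mul(-1, Add(7, 3)), 67)) = Mul(-61, Add(Mul(-1, 10), 67)) = Mul(-61, Add(-10, 67)) = Mul(-61, 57) = -3477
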